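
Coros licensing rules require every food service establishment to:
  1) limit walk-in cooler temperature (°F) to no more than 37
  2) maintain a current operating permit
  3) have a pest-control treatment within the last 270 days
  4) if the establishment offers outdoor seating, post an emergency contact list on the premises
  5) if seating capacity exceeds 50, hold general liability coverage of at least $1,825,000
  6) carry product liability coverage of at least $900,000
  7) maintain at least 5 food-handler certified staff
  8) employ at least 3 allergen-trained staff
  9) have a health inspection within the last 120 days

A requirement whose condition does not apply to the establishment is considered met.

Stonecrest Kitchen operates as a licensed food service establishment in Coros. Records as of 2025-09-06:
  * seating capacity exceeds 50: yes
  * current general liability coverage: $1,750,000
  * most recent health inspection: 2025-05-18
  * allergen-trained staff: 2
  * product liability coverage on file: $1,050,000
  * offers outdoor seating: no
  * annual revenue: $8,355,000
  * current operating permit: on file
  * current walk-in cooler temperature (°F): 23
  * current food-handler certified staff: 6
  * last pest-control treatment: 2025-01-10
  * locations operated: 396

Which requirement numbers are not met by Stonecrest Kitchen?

1. walk-in cooler temperature (°F) 23 ≤ 37 → met
2. current operating permit present → met
3. pest-control treatment 239 days ago vs limit 270 → met
4. condition 'offers outdoor seating' does not hold → requirement n/a → met
5. condition 'seating capacity exceeds 50' holds; general liability coverage $1,750,000 < $1,825,000 → not met
6. product liability coverage $1,050,000 ≥ $900,000 → met
7. food-handler certified staff 6 ≥ 5 → met
8. allergen-trained staff 2 < 3 → not met
9. health inspection 111 days ago vs limit 120 → met
Not met: 5, 8

5, 8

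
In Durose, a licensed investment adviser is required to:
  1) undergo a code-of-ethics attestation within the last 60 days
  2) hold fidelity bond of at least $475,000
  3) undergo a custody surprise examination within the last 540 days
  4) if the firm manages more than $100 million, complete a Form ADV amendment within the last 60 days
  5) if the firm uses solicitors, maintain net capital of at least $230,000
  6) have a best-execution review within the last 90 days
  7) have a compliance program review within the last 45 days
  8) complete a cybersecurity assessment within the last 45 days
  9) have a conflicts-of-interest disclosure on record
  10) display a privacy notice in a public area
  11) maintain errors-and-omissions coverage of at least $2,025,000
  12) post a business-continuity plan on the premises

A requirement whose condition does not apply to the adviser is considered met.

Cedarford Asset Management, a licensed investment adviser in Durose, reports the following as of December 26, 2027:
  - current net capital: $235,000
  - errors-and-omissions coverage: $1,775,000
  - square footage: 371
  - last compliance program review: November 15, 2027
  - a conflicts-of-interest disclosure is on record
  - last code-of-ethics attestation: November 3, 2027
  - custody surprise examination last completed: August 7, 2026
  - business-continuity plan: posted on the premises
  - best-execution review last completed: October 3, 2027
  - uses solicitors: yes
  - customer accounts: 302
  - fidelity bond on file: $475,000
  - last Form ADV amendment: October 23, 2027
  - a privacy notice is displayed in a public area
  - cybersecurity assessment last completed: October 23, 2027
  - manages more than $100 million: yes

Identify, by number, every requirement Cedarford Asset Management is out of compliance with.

1. code-of-ethics attestation 53 days ago vs limit 60 → met
2. fidelity bond $475,000 ≥ $475,000 → met
3. custody surprise examination 506 days ago vs limit 540 → met
4. condition 'manages more than $100 million' holds; Form ADV amendment 64 days ago vs limit 60 → not met
5. condition 'uses solicitors' holds; net capital $235,000 ≥ $230,000 → met
6. best-execution review 84 days ago vs limit 90 → met
7. compliance program review 41 days ago vs limit 45 → met
8. cybersecurity assessment 64 days ago vs limit 45 → not met
9. conflicts-of-interest disclosure present → met
10. privacy notice present → met
11. errors-and-omissions coverage $1,775,000 < $2,025,000 → not met
12. business-continuity plan present → met
Not met: 4, 8, 11

4, 8, 11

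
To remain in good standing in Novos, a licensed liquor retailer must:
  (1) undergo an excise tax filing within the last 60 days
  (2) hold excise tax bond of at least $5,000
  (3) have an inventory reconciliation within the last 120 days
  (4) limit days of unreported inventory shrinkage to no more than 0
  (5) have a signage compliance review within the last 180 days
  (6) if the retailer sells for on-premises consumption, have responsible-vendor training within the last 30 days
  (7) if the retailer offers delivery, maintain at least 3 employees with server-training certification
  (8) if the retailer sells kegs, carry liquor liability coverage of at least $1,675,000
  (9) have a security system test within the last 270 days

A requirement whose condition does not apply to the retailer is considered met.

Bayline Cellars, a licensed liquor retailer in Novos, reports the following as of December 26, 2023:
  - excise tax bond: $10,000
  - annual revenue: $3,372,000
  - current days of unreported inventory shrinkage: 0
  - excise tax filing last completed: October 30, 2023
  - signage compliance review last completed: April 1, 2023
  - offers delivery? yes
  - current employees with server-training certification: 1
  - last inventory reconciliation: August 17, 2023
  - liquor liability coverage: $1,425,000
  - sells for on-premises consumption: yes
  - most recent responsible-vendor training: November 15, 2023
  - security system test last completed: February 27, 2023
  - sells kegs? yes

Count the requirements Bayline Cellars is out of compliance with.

6

1. excise tax filing 57 days ago vs limit 60 → met
2. excise tax bond $10,000 ≥ $5,000 → met
3. inventory reconciliation 131 days ago vs limit 120 → not met
4. days of unreported inventory shrinkage 0 ≤ 0 → met
5. signage compliance review 269 days ago vs limit 180 → not met
6. condition 'sells for on-premises consumption' holds; responsible-vendor training 41 days ago vs limit 30 → not met
7. condition 'offers delivery' holds; employees with server-training certification 1 < 3 → not met
8. condition 'sells kegs' holds; liquor liability coverage $1,425,000 < $1,675,000 → not met
9. security system test 302 days ago vs limit 270 → not met
Not met: 6 of 9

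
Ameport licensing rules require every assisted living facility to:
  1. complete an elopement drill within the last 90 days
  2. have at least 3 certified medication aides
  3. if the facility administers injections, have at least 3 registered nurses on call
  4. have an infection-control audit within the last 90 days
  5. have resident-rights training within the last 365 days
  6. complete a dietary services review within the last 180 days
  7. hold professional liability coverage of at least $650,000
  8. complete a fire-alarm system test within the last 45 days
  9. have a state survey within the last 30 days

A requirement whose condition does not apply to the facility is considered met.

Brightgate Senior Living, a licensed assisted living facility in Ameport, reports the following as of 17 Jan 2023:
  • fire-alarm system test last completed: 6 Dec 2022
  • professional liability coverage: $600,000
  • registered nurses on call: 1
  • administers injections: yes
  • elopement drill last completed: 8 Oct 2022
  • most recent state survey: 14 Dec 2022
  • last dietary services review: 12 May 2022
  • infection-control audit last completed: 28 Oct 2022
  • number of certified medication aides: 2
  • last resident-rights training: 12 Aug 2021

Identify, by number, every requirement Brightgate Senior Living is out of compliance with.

1, 2, 3, 5, 6, 7, 9

1. elopement drill 101 days ago vs limit 90 → not met
2. certified medication aides 2 < 3 → not met
3. condition 'administers injections' holds; registered nurses on call 1 < 3 → not met
4. infection-control audit 81 days ago vs limit 90 → met
5. resident-rights training 523 days ago vs limit 365 → not met
6. dietary services review 250 days ago vs limit 180 → not met
7. professional liability coverage $600,000 < $650,000 → not met
8. fire-alarm system test 42 days ago vs limit 45 → met
9. state survey 34 days ago vs limit 30 → not met
Not met: 1, 2, 3, 5, 6, 7, 9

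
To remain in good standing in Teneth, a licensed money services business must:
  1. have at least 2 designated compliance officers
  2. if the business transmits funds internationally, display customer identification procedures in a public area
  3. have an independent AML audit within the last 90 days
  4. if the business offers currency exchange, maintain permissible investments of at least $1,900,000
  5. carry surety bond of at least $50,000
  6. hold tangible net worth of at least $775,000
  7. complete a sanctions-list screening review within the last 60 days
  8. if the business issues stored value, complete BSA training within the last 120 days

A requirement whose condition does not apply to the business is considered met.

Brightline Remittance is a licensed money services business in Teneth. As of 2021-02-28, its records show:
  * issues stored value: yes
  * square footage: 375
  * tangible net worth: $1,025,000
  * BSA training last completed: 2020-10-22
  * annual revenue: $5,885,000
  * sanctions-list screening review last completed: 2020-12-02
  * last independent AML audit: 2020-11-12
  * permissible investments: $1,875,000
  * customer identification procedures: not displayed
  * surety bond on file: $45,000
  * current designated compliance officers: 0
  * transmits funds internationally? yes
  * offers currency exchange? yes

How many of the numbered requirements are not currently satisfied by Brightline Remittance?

1. designated compliance officers 0 < 2 → not met
2. condition 'transmits funds internationally' holds; customer identification procedures absent → not met
3. independent AML audit 108 days ago vs limit 90 → not met
4. condition 'offers currency exchange' holds; permissible investments $1,875,000 < $1,900,000 → not met
5. surety bond $45,000 < $50,000 → not met
6. tangible net worth $1,025,000 ≥ $775,000 → met
7. sanctions-list screening review 88 days ago vs limit 60 → not met
8. condition 'issues stored value' holds; BSA training 129 days ago vs limit 120 → not met
Not met: 7 of 8

7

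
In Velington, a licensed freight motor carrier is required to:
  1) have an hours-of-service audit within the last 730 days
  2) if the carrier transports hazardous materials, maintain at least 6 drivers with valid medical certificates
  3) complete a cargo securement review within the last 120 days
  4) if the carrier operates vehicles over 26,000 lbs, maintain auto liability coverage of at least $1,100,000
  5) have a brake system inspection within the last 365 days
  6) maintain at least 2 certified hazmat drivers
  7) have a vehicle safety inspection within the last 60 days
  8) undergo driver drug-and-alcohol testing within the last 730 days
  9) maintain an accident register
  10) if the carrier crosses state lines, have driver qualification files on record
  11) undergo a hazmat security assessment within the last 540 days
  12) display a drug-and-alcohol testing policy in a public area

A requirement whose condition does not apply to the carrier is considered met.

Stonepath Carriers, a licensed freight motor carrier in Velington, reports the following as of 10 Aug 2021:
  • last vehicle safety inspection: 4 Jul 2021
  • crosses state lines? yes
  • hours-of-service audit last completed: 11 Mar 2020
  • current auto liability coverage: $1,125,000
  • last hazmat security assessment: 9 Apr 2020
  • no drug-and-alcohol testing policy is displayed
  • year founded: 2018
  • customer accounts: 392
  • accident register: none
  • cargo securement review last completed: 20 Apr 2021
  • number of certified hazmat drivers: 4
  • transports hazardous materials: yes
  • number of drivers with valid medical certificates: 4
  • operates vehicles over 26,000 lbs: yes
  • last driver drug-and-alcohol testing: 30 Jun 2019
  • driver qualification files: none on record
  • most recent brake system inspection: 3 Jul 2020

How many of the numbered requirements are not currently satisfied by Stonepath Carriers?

1. hours-of-service audit 517 days ago vs limit 730 → met
2. condition 'transports hazardous materials' holds; drivers with valid medical certificates 4 < 6 → not met
3. cargo securement review 112 days ago vs limit 120 → met
4. condition 'operates vehicles over 26,000 lbs' holds; auto liability coverage $1,125,000 ≥ $1,100,000 → met
5. brake system inspection 403 days ago vs limit 365 → not met
6. certified hazmat drivers 4 ≥ 2 → met
7. vehicle safety inspection 37 days ago vs limit 60 → met
8. driver drug-and-alcohol testing 772 days ago vs limit 730 → not met
9. accident register absent → not met
10. condition 'crosses state lines' holds; driver qualification files absent → not met
11. hazmat security assessment 488 days ago vs limit 540 → met
12. drug-and-alcohol testing policy absent → not met
Not met: 6 of 12

6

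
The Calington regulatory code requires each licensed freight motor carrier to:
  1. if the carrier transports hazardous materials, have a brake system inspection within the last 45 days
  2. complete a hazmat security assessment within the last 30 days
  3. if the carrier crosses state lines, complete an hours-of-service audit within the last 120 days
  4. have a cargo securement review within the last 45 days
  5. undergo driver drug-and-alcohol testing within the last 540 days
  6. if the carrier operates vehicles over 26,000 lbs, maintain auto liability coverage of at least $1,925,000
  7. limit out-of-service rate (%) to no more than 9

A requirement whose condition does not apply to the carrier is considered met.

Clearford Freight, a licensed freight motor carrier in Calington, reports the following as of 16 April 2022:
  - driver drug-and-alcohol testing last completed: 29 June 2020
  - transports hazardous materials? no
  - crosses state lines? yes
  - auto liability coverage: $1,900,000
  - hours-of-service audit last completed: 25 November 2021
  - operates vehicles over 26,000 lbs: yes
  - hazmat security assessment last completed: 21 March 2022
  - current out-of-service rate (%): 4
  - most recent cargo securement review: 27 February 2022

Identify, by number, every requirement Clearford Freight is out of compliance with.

1. condition 'transports hazardous materials' does not hold → requirement n/a → met
2. hazmat security assessment 26 days ago vs limit 30 → met
3. condition 'crosses state lines' holds; hours-of-service audit 142 days ago vs limit 120 → not met
4. cargo securement review 48 days ago vs limit 45 → not met
5. driver drug-and-alcohol testing 656 days ago vs limit 540 → not met
6. condition 'operates vehicles over 26,000 lbs' holds; auto liability coverage $1,900,000 < $1,925,000 → not met
7. out-of-service rate (%) 4 ≤ 9 → met
Not met: 3, 4, 5, 6

3, 4, 5, 6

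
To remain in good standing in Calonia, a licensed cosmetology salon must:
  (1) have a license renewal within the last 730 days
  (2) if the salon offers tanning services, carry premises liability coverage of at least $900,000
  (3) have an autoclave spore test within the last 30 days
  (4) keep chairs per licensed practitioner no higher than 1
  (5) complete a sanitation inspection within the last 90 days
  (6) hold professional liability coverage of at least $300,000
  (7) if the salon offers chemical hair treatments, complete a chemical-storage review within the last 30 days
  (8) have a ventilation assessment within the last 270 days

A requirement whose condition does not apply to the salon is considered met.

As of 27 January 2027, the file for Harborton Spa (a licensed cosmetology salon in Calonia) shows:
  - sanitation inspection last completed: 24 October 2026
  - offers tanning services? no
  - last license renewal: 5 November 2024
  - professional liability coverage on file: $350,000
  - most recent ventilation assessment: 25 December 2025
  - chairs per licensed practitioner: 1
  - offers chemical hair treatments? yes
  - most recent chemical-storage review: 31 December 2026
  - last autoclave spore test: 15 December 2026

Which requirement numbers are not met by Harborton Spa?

1. license renewal 813 days ago vs limit 730 → not met
2. condition 'offers tanning services' does not hold → requirement n/a → met
3. autoclave spore test 43 days ago vs limit 30 → not met
4. chairs per licensed practitioner 1 ≤ 1 → met
5. sanitation inspection 95 days ago vs limit 90 → not met
6. professional liability coverage $350,000 ≥ $300,000 → met
7. condition 'offers chemical hair treatments' holds; chemical-storage review 27 days ago vs limit 30 → met
8. ventilation assessment 398 days ago vs limit 270 → not met
Not met: 1, 3, 5, 8

1, 3, 5, 8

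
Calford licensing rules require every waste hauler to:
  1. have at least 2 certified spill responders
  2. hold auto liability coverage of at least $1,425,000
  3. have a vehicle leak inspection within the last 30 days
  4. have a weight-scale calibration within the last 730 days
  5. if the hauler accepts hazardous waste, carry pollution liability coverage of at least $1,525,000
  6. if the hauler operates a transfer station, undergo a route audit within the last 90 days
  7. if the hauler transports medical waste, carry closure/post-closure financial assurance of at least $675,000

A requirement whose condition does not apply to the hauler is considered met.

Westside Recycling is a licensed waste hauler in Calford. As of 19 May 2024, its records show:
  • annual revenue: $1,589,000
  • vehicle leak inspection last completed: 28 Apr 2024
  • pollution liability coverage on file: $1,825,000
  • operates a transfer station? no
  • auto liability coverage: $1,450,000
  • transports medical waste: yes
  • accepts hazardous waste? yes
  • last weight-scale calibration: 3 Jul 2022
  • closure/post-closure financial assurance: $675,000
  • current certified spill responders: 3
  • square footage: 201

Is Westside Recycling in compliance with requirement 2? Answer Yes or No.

2. auto liability coverage $1,450,000 ≥ $1,425,000 → met

Yes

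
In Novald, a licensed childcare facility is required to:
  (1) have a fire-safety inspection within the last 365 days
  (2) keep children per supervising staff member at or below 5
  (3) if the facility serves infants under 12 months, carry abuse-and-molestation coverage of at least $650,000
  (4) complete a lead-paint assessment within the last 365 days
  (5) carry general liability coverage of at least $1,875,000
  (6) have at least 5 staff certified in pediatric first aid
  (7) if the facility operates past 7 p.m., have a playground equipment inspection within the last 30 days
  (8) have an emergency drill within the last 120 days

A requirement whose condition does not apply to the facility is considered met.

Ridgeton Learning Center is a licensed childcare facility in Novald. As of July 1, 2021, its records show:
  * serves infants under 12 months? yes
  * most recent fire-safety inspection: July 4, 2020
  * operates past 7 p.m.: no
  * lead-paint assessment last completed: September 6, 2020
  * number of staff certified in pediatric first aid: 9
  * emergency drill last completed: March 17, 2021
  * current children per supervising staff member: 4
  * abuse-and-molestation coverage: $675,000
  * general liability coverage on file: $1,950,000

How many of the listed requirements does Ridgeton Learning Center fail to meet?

0

1. fire-safety inspection 362 days ago vs limit 365 → met
2. children per supervising staff member 4 ≤ 5 → met
3. condition 'serves infants under 12 months' holds; abuse-and-molestation coverage $675,000 ≥ $650,000 → met
4. lead-paint assessment 298 days ago vs limit 365 → met
5. general liability coverage $1,950,000 ≥ $1,875,000 → met
6. staff certified in pediatric first aid 9 ≥ 5 → met
7. condition 'operates past 7 p.m.' does not hold → requirement n/a → met
8. emergency drill 106 days ago vs limit 120 → met
Not met: 0 of 8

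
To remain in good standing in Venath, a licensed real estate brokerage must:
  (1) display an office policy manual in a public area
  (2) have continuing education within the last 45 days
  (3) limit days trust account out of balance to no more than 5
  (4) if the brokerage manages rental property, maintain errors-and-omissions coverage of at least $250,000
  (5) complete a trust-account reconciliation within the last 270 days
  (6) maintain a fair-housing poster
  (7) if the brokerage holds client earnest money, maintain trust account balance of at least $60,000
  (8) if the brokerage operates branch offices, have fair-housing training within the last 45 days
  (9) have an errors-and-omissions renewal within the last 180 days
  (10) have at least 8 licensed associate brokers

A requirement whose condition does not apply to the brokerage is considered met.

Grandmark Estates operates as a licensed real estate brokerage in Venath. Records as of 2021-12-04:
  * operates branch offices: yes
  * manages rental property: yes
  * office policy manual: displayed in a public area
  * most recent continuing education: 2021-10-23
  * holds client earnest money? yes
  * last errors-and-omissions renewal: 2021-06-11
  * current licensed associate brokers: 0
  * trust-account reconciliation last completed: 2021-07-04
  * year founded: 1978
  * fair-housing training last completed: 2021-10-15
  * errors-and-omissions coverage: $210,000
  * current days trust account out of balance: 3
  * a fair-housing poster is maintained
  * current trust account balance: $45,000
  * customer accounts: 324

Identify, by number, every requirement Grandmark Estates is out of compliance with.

1. office policy manual present → met
2. continuing education 42 days ago vs limit 45 → met
3. days trust account out of balance 3 ≤ 5 → met
4. condition 'manages rental property' holds; errors-and-omissions coverage $210,000 < $250,000 → not met
5. trust-account reconciliation 153 days ago vs limit 270 → met
6. fair-housing poster present → met
7. condition 'holds client earnest money' holds; trust account balance $45,000 < $60,000 → not met
8. condition 'operates branch offices' holds; fair-housing training 50 days ago vs limit 45 → not met
9. errors-and-omissions renewal 176 days ago vs limit 180 → met
10. licensed associate brokers 0 < 8 → not met
Not met: 4, 7, 8, 10

4, 7, 8, 10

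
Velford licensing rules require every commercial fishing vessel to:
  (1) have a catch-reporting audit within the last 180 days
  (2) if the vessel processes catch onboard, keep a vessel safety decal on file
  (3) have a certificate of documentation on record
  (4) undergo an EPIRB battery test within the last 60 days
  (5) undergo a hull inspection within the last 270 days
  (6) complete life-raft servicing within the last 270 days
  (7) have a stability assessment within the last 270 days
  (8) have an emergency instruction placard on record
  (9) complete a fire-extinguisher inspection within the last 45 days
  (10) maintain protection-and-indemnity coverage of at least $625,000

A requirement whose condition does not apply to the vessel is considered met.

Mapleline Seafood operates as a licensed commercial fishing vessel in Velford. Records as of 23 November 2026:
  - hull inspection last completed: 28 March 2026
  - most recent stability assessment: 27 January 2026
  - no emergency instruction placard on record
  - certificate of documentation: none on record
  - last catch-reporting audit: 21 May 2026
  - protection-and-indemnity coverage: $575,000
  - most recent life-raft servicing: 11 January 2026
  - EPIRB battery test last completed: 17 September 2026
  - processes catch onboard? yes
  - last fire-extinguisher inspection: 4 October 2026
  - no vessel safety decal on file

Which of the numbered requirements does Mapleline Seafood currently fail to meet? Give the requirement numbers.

1. catch-reporting audit 186 days ago vs limit 180 → not met
2. condition 'processes catch onboard' holds; vessel safety decal absent → not met
3. certificate of documentation absent → not met
4. EPIRB battery test 67 days ago vs limit 60 → not met
5. hull inspection 240 days ago vs limit 270 → met
6. life-raft servicing 316 days ago vs limit 270 → not met
7. stability assessment 300 days ago vs limit 270 → not met
8. emergency instruction placard absent → not met
9. fire-extinguisher inspection 50 days ago vs limit 45 → not met
10. protection-and-indemnity coverage $575,000 < $625,000 → not met
Not met: 1, 2, 3, 4, 6, 7, 8, 9, 10

1, 2, 3, 4, 6, 7, 8, 9, 10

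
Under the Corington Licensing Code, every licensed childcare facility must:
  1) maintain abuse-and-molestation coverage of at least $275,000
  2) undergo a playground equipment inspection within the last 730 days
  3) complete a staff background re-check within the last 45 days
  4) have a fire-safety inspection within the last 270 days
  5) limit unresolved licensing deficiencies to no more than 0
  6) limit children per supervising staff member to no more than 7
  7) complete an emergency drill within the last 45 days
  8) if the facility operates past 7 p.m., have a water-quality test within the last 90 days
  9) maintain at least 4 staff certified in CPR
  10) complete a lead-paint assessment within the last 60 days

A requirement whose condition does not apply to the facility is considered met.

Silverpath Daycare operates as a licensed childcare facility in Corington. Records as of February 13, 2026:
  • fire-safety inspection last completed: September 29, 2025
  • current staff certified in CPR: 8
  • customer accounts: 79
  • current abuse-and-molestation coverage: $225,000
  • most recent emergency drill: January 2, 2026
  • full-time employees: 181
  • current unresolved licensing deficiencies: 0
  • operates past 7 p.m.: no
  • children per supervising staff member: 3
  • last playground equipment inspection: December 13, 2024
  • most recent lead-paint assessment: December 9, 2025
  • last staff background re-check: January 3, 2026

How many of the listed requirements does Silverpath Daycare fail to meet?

1. abuse-and-molestation coverage $225,000 < $275,000 → not met
2. playground equipment inspection 427 days ago vs limit 730 → met
3. staff background re-check 41 days ago vs limit 45 → met
4. fire-safety inspection 137 days ago vs limit 270 → met
5. unresolved licensing deficiencies 0 ≤ 0 → met
6. children per supervising staff member 3 ≤ 7 → met
7. emergency drill 42 days ago vs limit 45 → met
8. condition 'operates past 7 p.m.' does not hold → requirement n/a → met
9. staff certified in CPR 8 ≥ 4 → met
10. lead-paint assessment 66 days ago vs limit 60 → not met
Not met: 2 of 10

2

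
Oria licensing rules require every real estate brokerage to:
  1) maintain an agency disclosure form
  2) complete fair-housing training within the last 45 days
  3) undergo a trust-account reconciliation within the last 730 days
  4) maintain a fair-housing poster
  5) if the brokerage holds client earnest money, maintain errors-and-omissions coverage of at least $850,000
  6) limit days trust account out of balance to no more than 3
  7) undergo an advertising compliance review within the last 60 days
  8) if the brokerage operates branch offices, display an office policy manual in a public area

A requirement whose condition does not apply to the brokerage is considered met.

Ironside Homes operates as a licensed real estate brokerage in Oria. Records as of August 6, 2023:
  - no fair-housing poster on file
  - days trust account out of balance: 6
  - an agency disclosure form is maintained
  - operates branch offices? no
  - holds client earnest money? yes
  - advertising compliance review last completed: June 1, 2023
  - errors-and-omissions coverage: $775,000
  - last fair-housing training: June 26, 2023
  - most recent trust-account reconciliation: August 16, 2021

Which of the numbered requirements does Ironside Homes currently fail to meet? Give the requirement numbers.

4, 5, 6, 7

1. agency disclosure form present → met
2. fair-housing training 41 days ago vs limit 45 → met
3. trust-account reconciliation 720 days ago vs limit 730 → met
4. fair-housing poster absent → not met
5. condition 'holds client earnest money' holds; errors-and-omissions coverage $775,000 < $850,000 → not met
6. days trust account out of balance 6 > 3 → not met
7. advertising compliance review 66 days ago vs limit 60 → not met
8. condition 'operates branch offices' does not hold → requirement n/a → met
Not met: 4, 5, 6, 7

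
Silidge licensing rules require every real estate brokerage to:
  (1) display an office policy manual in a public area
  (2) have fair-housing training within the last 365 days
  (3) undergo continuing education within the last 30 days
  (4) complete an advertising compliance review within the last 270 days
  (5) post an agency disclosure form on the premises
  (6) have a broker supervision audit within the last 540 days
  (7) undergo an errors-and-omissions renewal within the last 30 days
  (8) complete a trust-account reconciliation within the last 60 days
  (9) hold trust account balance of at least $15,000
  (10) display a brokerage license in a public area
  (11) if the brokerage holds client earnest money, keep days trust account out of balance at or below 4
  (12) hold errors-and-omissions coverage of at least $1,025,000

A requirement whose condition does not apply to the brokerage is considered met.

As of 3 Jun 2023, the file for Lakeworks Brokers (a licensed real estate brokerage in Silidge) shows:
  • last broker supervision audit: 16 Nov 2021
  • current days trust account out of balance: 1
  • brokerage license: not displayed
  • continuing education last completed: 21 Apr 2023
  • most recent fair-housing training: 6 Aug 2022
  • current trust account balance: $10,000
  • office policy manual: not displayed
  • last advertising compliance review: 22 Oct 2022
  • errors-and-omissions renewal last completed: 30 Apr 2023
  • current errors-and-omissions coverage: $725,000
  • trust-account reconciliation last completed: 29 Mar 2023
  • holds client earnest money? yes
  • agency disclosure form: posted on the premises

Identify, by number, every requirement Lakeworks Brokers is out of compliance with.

1. office policy manual absent → not met
2. fair-housing training 301 days ago vs limit 365 → met
3. continuing education 43 days ago vs limit 30 → not met
4. advertising compliance review 224 days ago vs limit 270 → met
5. agency disclosure form present → met
6. broker supervision audit 564 days ago vs limit 540 → not met
7. errors-and-omissions renewal 34 days ago vs limit 30 → not met
8. trust-account reconciliation 66 days ago vs limit 60 → not met
9. trust account balance $10,000 < $15,000 → not met
10. brokerage license absent → not met
11. condition 'holds client earnest money' holds; days trust account out of balance 1 ≤ 4 → met
12. errors-and-omissions coverage $725,000 < $1,025,000 → not met
Not met: 1, 3, 6, 7, 8, 9, 10, 12

1, 3, 6, 7, 8, 9, 10, 12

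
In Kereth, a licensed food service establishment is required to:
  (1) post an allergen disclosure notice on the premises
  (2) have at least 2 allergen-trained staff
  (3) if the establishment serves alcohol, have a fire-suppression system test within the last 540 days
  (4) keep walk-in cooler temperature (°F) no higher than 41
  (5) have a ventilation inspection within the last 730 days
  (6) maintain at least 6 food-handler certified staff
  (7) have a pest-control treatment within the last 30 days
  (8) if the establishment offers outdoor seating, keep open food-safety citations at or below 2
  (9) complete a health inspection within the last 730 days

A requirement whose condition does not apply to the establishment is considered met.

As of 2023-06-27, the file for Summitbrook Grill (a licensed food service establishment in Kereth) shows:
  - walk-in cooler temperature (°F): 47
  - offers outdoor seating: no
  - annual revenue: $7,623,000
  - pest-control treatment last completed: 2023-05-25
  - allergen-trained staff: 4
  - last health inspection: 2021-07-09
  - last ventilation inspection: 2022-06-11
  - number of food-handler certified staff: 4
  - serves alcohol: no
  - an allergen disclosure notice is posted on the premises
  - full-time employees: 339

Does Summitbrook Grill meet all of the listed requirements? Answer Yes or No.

1. allergen disclosure notice present → met
2. allergen-trained staff 4 ≥ 2 → met
3. condition 'serves alcohol' does not hold → requirement n/a → met
4. walk-in cooler temperature (°F) 47 > 41 → not met
5. ventilation inspection 381 days ago vs limit 730 → met
6. food-handler certified staff 4 < 6 → not met
7. pest-control treatment 33 days ago vs limit 30 → not met
8. condition 'offers outdoor seating' does not hold → requirement n/a → met
9. health inspection 718 days ago vs limit 730 → met
Not met: 4, 6, 7

No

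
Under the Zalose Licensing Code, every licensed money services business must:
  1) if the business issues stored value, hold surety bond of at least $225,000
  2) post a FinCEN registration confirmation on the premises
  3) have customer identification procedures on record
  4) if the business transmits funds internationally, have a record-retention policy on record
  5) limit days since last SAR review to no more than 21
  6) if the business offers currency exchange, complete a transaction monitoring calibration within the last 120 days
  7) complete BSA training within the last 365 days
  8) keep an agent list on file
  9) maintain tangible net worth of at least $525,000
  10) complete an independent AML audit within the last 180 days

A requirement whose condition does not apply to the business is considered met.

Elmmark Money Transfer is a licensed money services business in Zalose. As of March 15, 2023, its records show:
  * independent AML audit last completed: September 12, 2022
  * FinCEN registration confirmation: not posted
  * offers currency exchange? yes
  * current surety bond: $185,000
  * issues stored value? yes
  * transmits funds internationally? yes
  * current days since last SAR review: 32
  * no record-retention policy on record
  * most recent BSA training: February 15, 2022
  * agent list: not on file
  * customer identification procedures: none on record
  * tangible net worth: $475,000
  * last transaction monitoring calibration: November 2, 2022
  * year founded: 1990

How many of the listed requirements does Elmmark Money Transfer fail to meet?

10

1. condition 'issues stored value' holds; surety bond $185,000 < $225,000 → not met
2. FinCEN registration confirmation absent → not met
3. customer identification procedures absent → not met
4. condition 'transmits funds internationally' holds; record-retention policy absent → not met
5. days since last SAR review 32 > 21 → not met
6. condition 'offers currency exchange' holds; transaction monitoring calibration 133 days ago vs limit 120 → not met
7. BSA training 393 days ago vs limit 365 → not met
8. agent list absent → not met
9. tangible net worth $475,000 < $525,000 → not met
10. independent AML audit 184 days ago vs limit 180 → not met
Not met: 10 of 10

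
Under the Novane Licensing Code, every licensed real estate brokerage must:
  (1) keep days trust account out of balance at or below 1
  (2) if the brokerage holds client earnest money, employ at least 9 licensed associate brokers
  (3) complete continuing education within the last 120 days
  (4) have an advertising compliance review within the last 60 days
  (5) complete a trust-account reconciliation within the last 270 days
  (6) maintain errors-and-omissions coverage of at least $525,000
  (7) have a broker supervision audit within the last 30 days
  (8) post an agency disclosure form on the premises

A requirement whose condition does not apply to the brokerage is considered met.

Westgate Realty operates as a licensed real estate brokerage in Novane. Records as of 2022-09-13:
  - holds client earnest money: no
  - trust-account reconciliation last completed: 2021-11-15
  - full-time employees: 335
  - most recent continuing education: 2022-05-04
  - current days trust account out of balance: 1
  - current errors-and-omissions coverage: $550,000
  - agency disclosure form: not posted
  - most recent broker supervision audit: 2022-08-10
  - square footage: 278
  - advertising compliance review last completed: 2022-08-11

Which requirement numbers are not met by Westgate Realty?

3, 5, 7, 8

1. days trust account out of balance 1 ≤ 1 → met
2. condition 'holds client earnest money' does not hold → requirement n/a → met
3. continuing education 132 days ago vs limit 120 → not met
4. advertising compliance review 33 days ago vs limit 60 → met
5. trust-account reconciliation 302 days ago vs limit 270 → not met
6. errors-and-omissions coverage $550,000 ≥ $525,000 → met
7. broker supervision audit 34 days ago vs limit 30 → not met
8. agency disclosure form absent → not met
Not met: 3, 5, 7, 8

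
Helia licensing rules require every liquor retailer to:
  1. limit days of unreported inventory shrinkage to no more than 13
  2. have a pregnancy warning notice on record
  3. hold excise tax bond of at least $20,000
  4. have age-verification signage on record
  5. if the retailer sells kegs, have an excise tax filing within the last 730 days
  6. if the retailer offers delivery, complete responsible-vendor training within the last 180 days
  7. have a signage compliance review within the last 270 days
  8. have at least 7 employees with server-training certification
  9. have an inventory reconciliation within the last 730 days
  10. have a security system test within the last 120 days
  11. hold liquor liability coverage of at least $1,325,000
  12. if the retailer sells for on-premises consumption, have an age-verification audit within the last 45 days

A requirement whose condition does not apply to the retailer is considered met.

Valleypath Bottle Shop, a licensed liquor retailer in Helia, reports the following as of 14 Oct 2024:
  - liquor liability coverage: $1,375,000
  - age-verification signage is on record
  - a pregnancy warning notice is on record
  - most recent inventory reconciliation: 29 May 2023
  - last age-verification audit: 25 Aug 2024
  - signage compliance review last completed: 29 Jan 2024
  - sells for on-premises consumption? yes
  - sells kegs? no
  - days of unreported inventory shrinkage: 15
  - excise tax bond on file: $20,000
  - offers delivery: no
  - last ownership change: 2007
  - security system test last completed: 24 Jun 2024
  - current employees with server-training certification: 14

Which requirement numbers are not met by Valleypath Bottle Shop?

1, 12

1. days of unreported inventory shrinkage 15 > 13 → not met
2. pregnancy warning notice present → met
3. excise tax bond $20,000 ≥ $20,000 → met
4. age-verification signage present → met
5. condition 'sells kegs' does not hold → requirement n/a → met
6. condition 'offers delivery' does not hold → requirement n/a → met
7. signage compliance review 259 days ago vs limit 270 → met
8. employees with server-training certification 14 ≥ 7 → met
9. inventory reconciliation 504 days ago vs limit 730 → met
10. security system test 112 days ago vs limit 120 → met
11. liquor liability coverage $1,375,000 ≥ $1,325,000 → met
12. condition 'sells for on-premises consumption' holds; age-verification audit 50 days ago vs limit 45 → not met
Not met: 1, 12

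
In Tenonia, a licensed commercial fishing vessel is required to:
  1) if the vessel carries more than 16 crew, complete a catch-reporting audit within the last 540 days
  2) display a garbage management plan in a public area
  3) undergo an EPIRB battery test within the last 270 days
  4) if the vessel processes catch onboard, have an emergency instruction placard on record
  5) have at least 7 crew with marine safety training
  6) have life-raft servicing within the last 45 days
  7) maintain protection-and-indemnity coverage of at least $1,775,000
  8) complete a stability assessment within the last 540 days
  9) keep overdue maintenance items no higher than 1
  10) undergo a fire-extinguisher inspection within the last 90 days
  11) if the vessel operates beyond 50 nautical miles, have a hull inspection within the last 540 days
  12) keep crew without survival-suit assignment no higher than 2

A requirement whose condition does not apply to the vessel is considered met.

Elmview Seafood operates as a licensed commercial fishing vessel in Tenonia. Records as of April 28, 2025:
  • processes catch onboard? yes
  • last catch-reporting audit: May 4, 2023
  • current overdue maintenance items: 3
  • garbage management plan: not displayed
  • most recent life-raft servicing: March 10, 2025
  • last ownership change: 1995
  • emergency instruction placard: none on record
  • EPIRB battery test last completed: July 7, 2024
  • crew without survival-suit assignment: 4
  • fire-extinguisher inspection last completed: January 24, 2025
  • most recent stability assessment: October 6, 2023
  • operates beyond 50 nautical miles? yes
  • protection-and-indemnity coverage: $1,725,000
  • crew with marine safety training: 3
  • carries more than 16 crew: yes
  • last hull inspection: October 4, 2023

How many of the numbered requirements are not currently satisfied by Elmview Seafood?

12

1. condition 'carries more than 16 crew' holds; catch-reporting audit 725 days ago vs limit 540 → not met
2. garbage management plan absent → not met
3. EPIRB battery test 295 days ago vs limit 270 → not met
4. condition 'processes catch onboard' holds; emergency instruction placard absent → not met
5. crew with marine safety training 3 < 7 → not met
6. life-raft servicing 49 days ago vs limit 45 → not met
7. protection-and-indemnity coverage $1,725,000 < $1,775,000 → not met
8. stability assessment 570 days ago vs limit 540 → not met
9. overdue maintenance items 3 > 1 → not met
10. fire-extinguisher inspection 94 days ago vs limit 90 → not met
11. condition 'operates beyond 50 nautical miles' holds; hull inspection 572 days ago vs limit 540 → not met
12. crew without survival-suit assignment 4 > 2 → not met
Not met: 12 of 12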